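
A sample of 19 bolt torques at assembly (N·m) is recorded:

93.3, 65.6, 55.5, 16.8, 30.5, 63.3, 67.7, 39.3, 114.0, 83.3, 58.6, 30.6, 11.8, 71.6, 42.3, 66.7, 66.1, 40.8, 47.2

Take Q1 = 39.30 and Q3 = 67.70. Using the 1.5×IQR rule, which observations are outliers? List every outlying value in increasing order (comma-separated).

114.0

IQR = Q3 − Q1 = 67.70 − 39.30 = 28.40.
Lower fence = Q1 − 1.5·IQR = 39.30 − 42.60 = -3.30.
Upper fence = Q3 + 1.5·IQR = 67.70 + 42.60 = 110.30.
114.0 > 110.30 → outlier.
All remaining values lie within [-3.30, 110.30].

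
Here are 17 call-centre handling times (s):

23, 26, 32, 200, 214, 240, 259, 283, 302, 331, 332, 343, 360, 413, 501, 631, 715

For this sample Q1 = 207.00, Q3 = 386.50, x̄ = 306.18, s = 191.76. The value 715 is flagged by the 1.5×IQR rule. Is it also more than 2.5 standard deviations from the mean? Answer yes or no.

z = (715 − 306.18) / 191.76 = 2.13.
|z| = 2.13 ≤ 2.5.

no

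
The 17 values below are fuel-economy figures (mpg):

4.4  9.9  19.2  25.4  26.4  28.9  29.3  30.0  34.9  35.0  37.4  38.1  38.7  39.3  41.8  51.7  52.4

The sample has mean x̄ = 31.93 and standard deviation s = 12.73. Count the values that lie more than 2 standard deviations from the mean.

Cutoffs: x̄ ± 2s = [6.47, 57.39].
Outside the cutoffs: 4.4.

1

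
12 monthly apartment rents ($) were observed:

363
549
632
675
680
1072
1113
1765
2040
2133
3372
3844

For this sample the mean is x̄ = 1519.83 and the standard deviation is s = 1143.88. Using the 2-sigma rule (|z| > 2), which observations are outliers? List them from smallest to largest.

Cutoffs at x̄ ± 2s: 1519.83 ± 2·1143.88 = [-767.93, 3807.59].
3844: z = 2.03, |z| > 2 → outlier.
Every other value lies within [-767.93, 3807.59].

3844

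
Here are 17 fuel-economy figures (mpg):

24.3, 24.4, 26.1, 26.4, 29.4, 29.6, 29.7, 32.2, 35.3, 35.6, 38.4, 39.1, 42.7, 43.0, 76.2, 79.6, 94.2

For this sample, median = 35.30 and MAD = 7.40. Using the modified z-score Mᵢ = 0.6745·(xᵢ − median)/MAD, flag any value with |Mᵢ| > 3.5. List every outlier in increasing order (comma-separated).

76.2, 79.6, 94.2

|Mᵢ| > 3.5 ⇔ |xᵢ − 35.30| > 3.5·7.40/0.6745 = 38.40.
So outliers lie outside [-3.10, 73.70].
76.2: M = 3.73 → outlier.
79.6: M = 4.04 → outlier.
94.2: M = 5.37 → outlier.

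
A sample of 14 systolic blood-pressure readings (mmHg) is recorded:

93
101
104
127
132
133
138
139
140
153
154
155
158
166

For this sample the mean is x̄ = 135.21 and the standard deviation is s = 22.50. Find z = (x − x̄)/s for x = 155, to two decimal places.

z = (155 − 135.21) / 22.50 = 0.88.

0.88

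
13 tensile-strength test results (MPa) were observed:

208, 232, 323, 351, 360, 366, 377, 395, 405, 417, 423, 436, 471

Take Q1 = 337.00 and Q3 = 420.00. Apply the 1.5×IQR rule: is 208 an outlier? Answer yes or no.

IQR = Q3 − Q1 = 420.00 − 337.00 = 83.00.
Lower fence = Q1 − 1.5·IQR = 337.00 − 124.50 = 212.50.
Upper fence = Q3 + 1.5·IQR = 420.00 + 124.50 = 544.50.
208 lies below the lower fence.

yes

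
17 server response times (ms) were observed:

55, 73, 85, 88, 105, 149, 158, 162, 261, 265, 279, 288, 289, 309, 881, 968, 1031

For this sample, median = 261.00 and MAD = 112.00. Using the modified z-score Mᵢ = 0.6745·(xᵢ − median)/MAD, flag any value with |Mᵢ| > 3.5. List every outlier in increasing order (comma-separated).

881, 968, 1031

|Mᵢ| > 3.5 ⇔ |xᵢ − 261.00| > 3.5·112.00/0.6745 = 581.17.
So outliers lie outside [-320.17, 842.17].
881: M = 3.73 → outlier.
968: M = 4.26 → outlier.
1031: M = 4.64 → outlier.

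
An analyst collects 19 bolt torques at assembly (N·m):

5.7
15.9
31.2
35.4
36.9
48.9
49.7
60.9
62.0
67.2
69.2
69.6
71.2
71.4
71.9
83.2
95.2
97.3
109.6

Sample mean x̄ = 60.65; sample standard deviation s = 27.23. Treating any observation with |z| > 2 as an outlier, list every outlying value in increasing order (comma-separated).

Cutoffs at x̄ ± 2s: 60.65 ± 2·27.23 = [6.19, 115.11].
5.7: z = -2.02, |z| > 2 → outlier.
Every other value lies within [6.19, 115.11].

5.7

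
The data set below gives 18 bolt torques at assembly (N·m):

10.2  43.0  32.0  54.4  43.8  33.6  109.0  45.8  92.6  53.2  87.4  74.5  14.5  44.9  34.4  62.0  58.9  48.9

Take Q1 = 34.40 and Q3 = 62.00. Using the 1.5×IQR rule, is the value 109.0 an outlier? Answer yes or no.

IQR = Q3 − Q1 = 62.00 − 34.40 = 27.60.
Lower fence = Q1 − 1.5·IQR = 34.40 − 41.40 = -7.00.
Upper fence = Q3 + 1.5·IQR = 62.00 + 41.40 = 103.40.
109.0 lies above the upper fence.

yes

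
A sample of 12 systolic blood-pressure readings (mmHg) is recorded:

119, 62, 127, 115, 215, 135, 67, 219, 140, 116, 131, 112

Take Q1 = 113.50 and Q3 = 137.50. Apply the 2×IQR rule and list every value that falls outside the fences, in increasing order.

62, 215, 219

IQR = Q3 − Q1 = 137.50 − 113.50 = 24.00.
Lower fence = Q1 − 2·IQR = 113.50 − 48.00 = 65.50.
Upper fence = Q3 + 2·IQR = 137.50 + 48.00 = 185.50.
62 < 65.50 → outlier.
215 > 185.50 → outlier.
219 > 185.50 → outlier.
All remaining values lie within [65.50, 185.50].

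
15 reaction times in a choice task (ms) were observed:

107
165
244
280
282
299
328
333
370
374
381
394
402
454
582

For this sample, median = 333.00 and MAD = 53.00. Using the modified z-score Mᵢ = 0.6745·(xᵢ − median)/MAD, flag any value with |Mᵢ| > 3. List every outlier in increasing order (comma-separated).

|Mᵢ| > 3 ⇔ |xᵢ − 333.00| > 3·53.00/0.6745 = 235.73.
So outliers lie outside [97.27, 568.73].
582: M = 3.17 → outlier.

582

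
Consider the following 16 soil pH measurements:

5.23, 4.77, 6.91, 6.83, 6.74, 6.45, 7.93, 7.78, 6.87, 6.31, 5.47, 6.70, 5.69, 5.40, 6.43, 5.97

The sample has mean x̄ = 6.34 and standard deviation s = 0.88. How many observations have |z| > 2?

Cutoffs: x̄ ± 2s = [4.58, 8.10].
Every value lies within the cutoffs.

0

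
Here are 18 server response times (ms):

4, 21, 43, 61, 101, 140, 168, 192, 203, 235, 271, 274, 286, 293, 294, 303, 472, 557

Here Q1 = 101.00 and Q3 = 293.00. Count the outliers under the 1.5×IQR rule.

0

IQR = 192.00; fences at 101.00 − 288.00 = -187.00 and 293.00 + 288.00 = 581.00.
Every value lies within the cutoffs.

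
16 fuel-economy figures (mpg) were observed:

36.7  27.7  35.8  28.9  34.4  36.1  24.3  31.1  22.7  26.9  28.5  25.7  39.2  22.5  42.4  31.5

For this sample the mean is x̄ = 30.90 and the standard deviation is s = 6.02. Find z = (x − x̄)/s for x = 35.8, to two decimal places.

z = (35.8 − 30.90) / 6.02 = 0.81.

0.81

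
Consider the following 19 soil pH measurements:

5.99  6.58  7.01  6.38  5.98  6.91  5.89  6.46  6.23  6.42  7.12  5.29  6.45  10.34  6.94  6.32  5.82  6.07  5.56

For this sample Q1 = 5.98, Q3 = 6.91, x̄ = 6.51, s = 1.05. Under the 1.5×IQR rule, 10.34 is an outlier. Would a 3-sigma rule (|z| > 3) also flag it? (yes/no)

z = (10.34 − 6.51) / 1.05 = 3.65.
|z| = 3.65 > 3.

yes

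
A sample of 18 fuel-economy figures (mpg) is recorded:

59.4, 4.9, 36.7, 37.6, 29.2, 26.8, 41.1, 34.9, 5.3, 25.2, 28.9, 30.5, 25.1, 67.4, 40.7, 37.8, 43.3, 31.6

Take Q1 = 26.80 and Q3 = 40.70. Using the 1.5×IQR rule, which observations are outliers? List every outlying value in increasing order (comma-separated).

IQR = Q3 − Q1 = 40.70 − 26.80 = 13.90.
Lower fence = Q1 − 1.5·IQR = 26.80 − 20.85 = 5.95.
Upper fence = Q3 + 1.5·IQR = 40.70 + 20.85 = 61.55.
4.9 < 5.95 → outlier.
5.3 < 5.95 → outlier.
67.4 > 61.55 → outlier.
All remaining values lie within [5.95, 61.55].

4.9, 5.3, 67.4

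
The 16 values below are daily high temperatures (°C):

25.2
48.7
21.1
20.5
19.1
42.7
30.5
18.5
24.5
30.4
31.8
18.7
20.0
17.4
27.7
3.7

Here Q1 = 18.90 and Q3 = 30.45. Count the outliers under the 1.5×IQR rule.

IQR = 11.55; fences at 18.90 − 17.325 = 1.575 and 30.45 + 17.325 = 47.775.
Outside the cutoffs: 48.7.

1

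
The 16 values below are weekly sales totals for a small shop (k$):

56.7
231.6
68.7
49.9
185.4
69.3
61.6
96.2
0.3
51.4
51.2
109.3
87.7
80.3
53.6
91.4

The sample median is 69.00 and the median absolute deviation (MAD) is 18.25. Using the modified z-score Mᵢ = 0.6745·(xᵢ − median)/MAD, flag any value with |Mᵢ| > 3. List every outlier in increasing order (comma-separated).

|Mᵢ| > 3 ⇔ |xᵢ − 69.00| > 3·18.25/0.6745 = 81.17.
So outliers lie outside [-12.17, 150.17].
185.4: M = 4.30 → outlier.
231.6: M = 6.01 → outlier.

185.4, 231.6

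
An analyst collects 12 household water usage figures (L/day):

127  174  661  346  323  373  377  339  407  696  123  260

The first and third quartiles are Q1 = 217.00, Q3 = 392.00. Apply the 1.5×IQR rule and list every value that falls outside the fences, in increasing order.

661, 696

IQR = Q3 − Q1 = 392.00 − 217.00 = 175.00.
Lower fence = Q1 − 1.5·IQR = 217.00 − 262.50 = -45.50.
Upper fence = Q3 + 1.5·IQR = 392.00 + 262.50 = 654.50.
661 > 654.50 → outlier.
696 > 654.50 → outlier.
All remaining values lie within [-45.50, 654.50].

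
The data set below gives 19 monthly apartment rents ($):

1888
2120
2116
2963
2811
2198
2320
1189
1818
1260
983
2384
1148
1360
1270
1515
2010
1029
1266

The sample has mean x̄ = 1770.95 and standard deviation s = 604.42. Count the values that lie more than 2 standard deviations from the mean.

0

Cutoffs: x̄ ± 2s = [562.11, 2979.79].
Every value lies within the cutoffs.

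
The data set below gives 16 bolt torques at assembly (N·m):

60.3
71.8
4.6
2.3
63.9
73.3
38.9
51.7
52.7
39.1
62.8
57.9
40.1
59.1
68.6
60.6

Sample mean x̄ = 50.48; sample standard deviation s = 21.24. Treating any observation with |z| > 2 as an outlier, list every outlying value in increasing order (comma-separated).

Cutoffs at x̄ ± 2s: 50.48 ± 2·21.24 = [8.00, 92.96].
2.3: z = -2.27, |z| > 2 → outlier.
4.6: z = -2.16, |z| > 2 → outlier.
Every other value lies within [8.00, 92.96].

2.3, 4.6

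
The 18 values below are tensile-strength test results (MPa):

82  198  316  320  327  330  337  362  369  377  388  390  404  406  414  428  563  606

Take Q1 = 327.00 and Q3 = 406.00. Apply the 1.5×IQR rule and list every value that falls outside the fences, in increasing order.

82, 198, 563, 606

IQR = Q3 − Q1 = 406.00 − 327.00 = 79.00.
Lower fence = Q1 − 1.5·IQR = 327.00 − 118.50 = 208.50.
Upper fence = Q3 + 1.5·IQR = 406.00 + 118.50 = 524.50.
82 < 208.50 → outlier.
198 < 208.50 → outlier.
563 > 524.50 → outlier.
606 > 524.50 → outlier.
All remaining values lie within [208.50, 524.50].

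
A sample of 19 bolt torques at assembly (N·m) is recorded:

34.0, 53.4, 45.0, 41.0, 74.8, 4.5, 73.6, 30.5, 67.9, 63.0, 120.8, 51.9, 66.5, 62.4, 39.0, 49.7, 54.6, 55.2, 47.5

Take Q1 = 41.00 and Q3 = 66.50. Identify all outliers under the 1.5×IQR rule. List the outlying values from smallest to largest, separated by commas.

120.8

IQR = Q3 − Q1 = 66.50 − 41.00 = 25.50.
Lower fence = Q1 − 1.5·IQR = 41.00 − 38.25 = 2.75.
Upper fence = Q3 + 1.5·IQR = 66.50 + 38.25 = 104.75.
120.8 > 104.75 → outlier.
All remaining values lie within [2.75, 104.75].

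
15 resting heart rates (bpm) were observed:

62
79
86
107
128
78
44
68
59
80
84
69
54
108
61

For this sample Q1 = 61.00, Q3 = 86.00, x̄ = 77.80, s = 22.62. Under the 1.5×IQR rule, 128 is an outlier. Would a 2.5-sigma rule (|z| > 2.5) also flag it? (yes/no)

z = (128 − 77.80) / 22.62 = 2.22.
|z| = 2.22 ≤ 2.5.

no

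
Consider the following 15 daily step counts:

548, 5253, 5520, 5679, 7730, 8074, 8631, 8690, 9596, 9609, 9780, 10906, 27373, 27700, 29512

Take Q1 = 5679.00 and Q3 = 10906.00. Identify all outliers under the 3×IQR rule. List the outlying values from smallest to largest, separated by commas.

27373, 27700, 29512

IQR = Q3 − Q1 = 10906.00 − 5679.00 = 5227.00.
Lower fence = Q1 − 3·IQR = 5679.00 − 15681.00 = -10002.00.
Upper fence = Q3 + 3·IQR = 10906.00 + 15681.00 = 26587.00.
27373 > 26587.00 → outlier.
27700 > 26587.00 → outlier.
29512 > 26587.00 → outlier.
All remaining values lie within [-10002.00, 26587.00].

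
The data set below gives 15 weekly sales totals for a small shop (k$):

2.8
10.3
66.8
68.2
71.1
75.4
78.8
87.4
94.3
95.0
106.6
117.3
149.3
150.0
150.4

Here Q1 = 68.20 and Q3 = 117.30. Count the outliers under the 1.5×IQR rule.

IQR = 49.10; fences at 68.20 − 73.65 = -5.45 and 117.30 + 73.65 = 190.95.
Every value lies within the cutoffs.

0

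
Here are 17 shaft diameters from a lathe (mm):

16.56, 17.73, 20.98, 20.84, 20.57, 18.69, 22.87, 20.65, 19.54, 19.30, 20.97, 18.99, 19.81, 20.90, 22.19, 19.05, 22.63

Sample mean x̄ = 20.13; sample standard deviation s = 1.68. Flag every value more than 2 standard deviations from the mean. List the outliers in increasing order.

Cutoffs at x̄ ± 2s: 20.13 ± 2·1.68 = [16.77, 23.49].
16.56: z = -2.13, |z| > 2 → outlier.
Every other value lies within [16.77, 23.49].

16.56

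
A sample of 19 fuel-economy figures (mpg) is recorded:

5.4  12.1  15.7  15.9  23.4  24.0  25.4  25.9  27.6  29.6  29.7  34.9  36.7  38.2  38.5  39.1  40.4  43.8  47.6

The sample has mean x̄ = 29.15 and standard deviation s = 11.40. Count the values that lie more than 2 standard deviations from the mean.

Cutoffs: x̄ ± 2s = [6.35, 51.95].
Outside the cutoffs: 5.4.

1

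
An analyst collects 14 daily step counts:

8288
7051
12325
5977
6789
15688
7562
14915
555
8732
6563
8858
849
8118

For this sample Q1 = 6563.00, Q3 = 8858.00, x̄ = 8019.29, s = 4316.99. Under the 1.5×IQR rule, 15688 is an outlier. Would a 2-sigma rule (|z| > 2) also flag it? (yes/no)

z = (15688 − 8019.29) / 4316.99 = 1.78.
|z| = 1.78 ≤ 2.

no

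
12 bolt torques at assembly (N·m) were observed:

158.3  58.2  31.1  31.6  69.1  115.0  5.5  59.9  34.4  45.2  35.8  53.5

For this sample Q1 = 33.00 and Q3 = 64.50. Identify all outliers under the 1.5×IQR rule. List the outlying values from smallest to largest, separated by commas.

115.0, 158.3

IQR = Q3 − Q1 = 64.50 − 33.00 = 31.50.
Lower fence = Q1 − 1.5·IQR = 33.00 − 47.25 = -14.25.
Upper fence = Q3 + 1.5·IQR = 64.50 + 47.25 = 111.75.
115.0 > 111.75 → outlier.
158.3 > 111.75 → outlier.
All remaining values lie within [-14.25, 111.75].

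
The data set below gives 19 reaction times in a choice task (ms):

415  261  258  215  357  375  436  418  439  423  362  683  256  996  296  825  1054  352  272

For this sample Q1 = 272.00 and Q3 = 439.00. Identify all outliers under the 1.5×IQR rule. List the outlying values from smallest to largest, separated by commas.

825, 996, 1054

IQR = Q3 − Q1 = 439.00 − 272.00 = 167.00.
Lower fence = Q1 − 1.5·IQR = 272.00 − 250.50 = 21.50.
Upper fence = Q3 + 1.5·IQR = 439.00 + 250.50 = 689.50.
825 > 689.50 → outlier.
996 > 689.50 → outlier.
1054 > 689.50 → outlier.
All remaining values lie within [21.50, 689.50].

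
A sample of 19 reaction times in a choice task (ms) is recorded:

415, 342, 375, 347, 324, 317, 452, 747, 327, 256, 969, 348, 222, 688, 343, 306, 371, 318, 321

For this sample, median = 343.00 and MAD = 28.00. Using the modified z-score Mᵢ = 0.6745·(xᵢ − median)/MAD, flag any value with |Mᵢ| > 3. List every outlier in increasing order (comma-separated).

|Mᵢ| > 3 ⇔ |xᵢ − 343.00| > 3·28.00/0.6745 = 124.54.
So outliers lie outside [218.46, 467.54].
688: M = 8.31 → outlier.
747: M = 9.73 → outlier.
969: M = 15.08 → outlier.

688, 747, 969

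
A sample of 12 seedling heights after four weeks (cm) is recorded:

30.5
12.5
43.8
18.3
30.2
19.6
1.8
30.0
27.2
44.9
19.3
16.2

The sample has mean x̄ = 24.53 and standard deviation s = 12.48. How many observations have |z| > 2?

0

Cutoffs: x̄ ± 2s = [-0.43, 49.49].
Every value lies within the cutoffs.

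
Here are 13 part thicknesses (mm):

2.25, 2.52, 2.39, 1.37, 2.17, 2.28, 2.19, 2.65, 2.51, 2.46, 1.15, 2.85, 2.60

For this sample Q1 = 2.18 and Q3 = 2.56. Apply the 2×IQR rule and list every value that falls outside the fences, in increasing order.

1.15, 1.37

IQR = Q3 − Q1 = 2.56 − 2.18 = 0.38.
Lower fence = Q1 − 2·IQR = 2.18 − 0.76 = 1.42.
Upper fence = Q3 + 2·IQR = 2.56 + 0.76 = 3.32.
1.15 < 1.42 → outlier.
1.37 < 1.42 → outlier.
All remaining values lie within [1.42, 3.32].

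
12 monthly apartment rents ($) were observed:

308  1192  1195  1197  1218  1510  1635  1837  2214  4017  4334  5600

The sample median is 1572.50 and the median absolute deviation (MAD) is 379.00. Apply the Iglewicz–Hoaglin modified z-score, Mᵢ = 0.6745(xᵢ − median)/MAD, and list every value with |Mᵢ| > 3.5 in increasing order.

|Mᵢ| > 3.5 ⇔ |xᵢ − 1572.50| > 3.5·379.00/0.6745 = 1966.64.
So outliers lie outside [-394.14, 3539.14].
4017: M = 4.35 → outlier.
4334: M = 4.91 → outlier.
5600: M = 7.17 → outlier.

4017, 4334, 5600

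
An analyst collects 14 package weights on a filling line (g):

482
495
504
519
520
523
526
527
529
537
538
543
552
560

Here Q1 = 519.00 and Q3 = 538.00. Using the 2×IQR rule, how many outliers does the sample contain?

0

IQR = 19.00; fences at 519.00 − 38.00 = 481.00 and 538.00 + 38.00 = 576.00.
Every value lies within the cutoffs.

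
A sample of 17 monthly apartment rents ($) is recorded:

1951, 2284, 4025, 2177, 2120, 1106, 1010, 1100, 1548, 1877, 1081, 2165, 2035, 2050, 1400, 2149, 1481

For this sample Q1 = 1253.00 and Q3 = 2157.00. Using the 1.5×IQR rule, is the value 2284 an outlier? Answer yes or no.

IQR = Q3 − Q1 = 2157.00 − 1253.00 = 904.00.
Lower fence = Q1 − 1.5·IQR = 1253.00 − 1356.00 = -103.00.
Upper fence = Q3 + 1.5·IQR = 2157.00 + 1356.00 = 3513.00.
2284 lies within [-103.00, 3513.00].

no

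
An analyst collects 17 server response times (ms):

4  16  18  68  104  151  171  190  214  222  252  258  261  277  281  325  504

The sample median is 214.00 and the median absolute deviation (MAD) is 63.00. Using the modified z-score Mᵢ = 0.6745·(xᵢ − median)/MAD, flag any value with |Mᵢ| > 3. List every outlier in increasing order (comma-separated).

|Mᵢ| > 3 ⇔ |xᵢ − 214.00| > 3·63.00/0.6745 = 280.21.
So outliers lie outside [-66.21, 494.21].
504: M = 3.10 → outlier.

504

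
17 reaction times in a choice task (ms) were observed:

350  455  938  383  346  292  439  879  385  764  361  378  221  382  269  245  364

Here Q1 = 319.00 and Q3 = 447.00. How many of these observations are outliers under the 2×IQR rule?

IQR = 128.00; fences at 319.00 − 256.00 = 63.00 and 447.00 + 256.00 = 703.00.
Outside the cutoffs: 764, 879, 938.

3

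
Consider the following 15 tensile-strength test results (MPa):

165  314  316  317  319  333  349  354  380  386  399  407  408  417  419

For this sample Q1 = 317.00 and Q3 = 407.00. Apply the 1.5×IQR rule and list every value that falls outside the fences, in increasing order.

IQR = Q3 − Q1 = 407.00 − 317.00 = 90.00.
Lower fence = Q1 − 1.5·IQR = 317.00 − 135.00 = 182.00.
Upper fence = Q3 + 1.5·IQR = 407.00 + 135.00 = 542.00.
165 < 182.00 → outlier.
All remaining values lie within [182.00, 542.00].

165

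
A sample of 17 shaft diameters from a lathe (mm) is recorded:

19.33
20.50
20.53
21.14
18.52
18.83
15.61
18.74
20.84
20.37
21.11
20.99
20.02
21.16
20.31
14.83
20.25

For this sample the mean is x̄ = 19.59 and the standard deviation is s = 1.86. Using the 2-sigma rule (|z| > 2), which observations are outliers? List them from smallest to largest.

14.83, 15.61

Cutoffs at x̄ ± 2s: 19.59 ± 2·1.86 = [15.87, 23.31].
14.83: z = -2.56, |z| > 2 → outlier.
15.61: z = -2.14, |z| > 2 → outlier.
Every other value lies within [15.87, 23.31].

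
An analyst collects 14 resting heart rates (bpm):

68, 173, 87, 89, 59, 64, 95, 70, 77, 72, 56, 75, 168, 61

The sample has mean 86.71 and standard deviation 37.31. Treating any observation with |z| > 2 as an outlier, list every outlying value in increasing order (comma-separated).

168, 173

Cutoffs at x̄ ± 2s: 86.71 ± 2·37.31 = [12.09, 161.33].
168: z = 2.18, |z| > 2 → outlier.
173: z = 2.31, |z| > 2 → outlier.
Every other value lies within [12.09, 161.33].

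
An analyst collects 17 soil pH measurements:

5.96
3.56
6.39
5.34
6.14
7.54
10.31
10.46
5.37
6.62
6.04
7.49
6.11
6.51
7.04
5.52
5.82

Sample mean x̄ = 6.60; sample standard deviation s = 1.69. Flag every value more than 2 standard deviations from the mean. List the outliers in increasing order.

Cutoffs at x̄ ± 2s: 6.60 ± 2·1.69 = [3.22, 9.98].
10.31: z = 2.20, |z| > 2 → outlier.
10.46: z = 2.28, |z| > 2 → outlier.
Every other value lies within [3.22, 9.98].

10.31, 10.46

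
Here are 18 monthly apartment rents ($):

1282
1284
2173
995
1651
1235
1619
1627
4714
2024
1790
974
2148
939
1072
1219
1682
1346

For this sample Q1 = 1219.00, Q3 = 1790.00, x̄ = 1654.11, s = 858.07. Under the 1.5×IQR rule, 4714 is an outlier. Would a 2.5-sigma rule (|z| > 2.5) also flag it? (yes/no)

z = (4714 − 1654.11) / 858.07 = 3.57.
|z| = 3.57 > 2.5.

yes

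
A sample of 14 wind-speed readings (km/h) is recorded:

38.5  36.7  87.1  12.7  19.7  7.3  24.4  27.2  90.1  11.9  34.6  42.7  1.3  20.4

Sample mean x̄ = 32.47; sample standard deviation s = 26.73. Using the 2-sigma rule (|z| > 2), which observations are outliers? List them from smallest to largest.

87.1, 90.1

Cutoffs at x̄ ± 2s: 32.47 ± 2·26.73 = [-20.99, 85.93].
87.1: z = 2.04, |z| > 2 → outlier.
90.1: z = 2.16, |z| > 2 → outlier.
Every other value lies within [-20.99, 85.93].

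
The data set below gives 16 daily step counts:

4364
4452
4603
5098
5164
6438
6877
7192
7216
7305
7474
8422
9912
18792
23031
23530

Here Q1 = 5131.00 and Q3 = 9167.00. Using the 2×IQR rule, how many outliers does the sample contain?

IQR = 4036.00; fences at 5131.00 − 8072.00 = -2941.00 and 9167.00 + 8072.00 = 17239.00.
Outside the cutoffs: 18792, 23031, 23530.

3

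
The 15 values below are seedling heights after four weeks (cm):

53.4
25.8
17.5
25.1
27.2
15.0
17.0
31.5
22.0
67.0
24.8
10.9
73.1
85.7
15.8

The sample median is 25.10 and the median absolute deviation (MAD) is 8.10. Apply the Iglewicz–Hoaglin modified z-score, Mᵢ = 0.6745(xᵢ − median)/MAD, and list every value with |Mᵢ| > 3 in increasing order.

67.0, 73.1, 85.7

|Mᵢ| > 3 ⇔ |xᵢ − 25.10| > 3·8.10/0.6745 = 36.03.
So outliers lie outside [-10.93, 61.13].
67.0: M = 3.49 → outlier.
73.1: M = 4.00 → outlier.
85.7: M = 5.05 → outlier.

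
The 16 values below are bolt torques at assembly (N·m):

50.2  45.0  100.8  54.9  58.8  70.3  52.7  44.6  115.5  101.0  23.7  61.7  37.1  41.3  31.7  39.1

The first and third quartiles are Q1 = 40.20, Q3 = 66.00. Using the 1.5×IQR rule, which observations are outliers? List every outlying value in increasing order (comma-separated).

115.5

IQR = Q3 − Q1 = 66.00 − 40.20 = 25.80.
Lower fence = Q1 − 1.5·IQR = 40.20 − 38.70 = 1.50.
Upper fence = Q3 + 1.5·IQR = 66.00 + 38.70 = 104.70.
115.5 > 104.70 → outlier.
All remaining values lie within [1.50, 104.70].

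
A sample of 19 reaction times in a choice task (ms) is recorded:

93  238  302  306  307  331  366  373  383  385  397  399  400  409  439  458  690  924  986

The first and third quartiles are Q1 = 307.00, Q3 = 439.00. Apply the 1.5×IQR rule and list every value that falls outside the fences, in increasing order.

IQR = Q3 − Q1 = 439.00 − 307.00 = 132.00.
Lower fence = Q1 − 1.5·IQR = 307.00 − 198.00 = 109.00.
Upper fence = Q3 + 1.5·IQR = 439.00 + 198.00 = 637.00.
93 < 109.00 → outlier.
690 > 637.00 → outlier.
924 > 637.00 → outlier.
986 > 637.00 → outlier.
All remaining values lie within [109.00, 637.00].

93, 690, 924, 986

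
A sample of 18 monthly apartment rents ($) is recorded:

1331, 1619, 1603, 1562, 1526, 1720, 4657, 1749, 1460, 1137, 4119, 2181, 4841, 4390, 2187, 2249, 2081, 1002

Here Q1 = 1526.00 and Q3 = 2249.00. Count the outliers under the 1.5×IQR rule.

4

IQR = 723.00; fences at 1526.00 − 1084.50 = 441.50 and 2249.00 + 1084.50 = 3333.50.
Outside the cutoffs: 4119, 4390, 4657, 4841.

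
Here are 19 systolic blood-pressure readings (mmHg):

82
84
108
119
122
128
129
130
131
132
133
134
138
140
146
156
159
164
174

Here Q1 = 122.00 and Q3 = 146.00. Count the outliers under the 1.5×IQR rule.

IQR = 24.00; fences at 122.00 − 36.00 = 86.00 and 146.00 + 36.00 = 182.00.
Outside the cutoffs: 82, 84.

2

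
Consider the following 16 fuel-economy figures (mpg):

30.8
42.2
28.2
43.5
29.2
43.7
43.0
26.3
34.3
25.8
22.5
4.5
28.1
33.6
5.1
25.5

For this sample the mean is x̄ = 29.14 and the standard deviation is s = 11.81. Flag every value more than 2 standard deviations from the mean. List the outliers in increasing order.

Cutoffs at x̄ ± 2s: 29.14 ± 2·11.81 = [5.52, 52.76].
4.5: z = -2.09, |z| > 2 → outlier.
5.1: z = -2.04, |z| > 2 → outlier.
Every other value lies within [5.52, 52.76].

4.5, 5.1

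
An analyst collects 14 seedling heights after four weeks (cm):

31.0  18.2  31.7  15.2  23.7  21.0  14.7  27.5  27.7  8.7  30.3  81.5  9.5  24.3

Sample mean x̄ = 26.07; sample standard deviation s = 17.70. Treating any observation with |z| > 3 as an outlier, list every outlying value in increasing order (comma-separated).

Cutoffs at x̄ ± 3s: 26.07 ± 3·17.70 = [-27.03, 79.17].
81.5: z = 3.13, |z| > 3 → outlier.
Every other value lies within [-27.03, 79.17].

81.5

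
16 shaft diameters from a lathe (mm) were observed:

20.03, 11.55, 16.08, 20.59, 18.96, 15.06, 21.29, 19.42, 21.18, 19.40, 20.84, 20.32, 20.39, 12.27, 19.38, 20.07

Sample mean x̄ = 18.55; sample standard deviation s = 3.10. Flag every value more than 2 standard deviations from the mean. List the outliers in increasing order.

Cutoffs at x̄ ± 2s: 18.55 ± 2·3.10 = [12.35, 24.75].
11.55: z = -2.26, |z| > 2 → outlier.
12.27: z = -2.03, |z| > 2 → outlier.
Every other value lies within [12.35, 24.75].

11.55, 12.27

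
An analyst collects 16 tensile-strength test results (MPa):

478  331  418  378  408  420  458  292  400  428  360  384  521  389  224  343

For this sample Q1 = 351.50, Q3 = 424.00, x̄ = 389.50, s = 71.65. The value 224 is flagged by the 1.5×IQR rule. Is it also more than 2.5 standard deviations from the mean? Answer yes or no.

no

z = (224 − 389.50) / 71.65 = -2.31.
|z| = 2.31 ≤ 2.5.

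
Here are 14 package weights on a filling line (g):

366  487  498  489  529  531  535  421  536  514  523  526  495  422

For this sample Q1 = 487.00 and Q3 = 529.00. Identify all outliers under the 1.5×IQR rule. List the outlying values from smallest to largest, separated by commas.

IQR = Q3 − Q1 = 529.00 − 487.00 = 42.00.
Lower fence = Q1 − 1.5·IQR = 487.00 − 63.00 = 424.00.
Upper fence = Q3 + 1.5·IQR = 529.00 + 63.00 = 592.00.
366 < 424.00 → outlier.
421 < 424.00 → outlier.
422 < 424.00 → outlier.
All remaining values lie within [424.00, 592.00].

366, 421, 422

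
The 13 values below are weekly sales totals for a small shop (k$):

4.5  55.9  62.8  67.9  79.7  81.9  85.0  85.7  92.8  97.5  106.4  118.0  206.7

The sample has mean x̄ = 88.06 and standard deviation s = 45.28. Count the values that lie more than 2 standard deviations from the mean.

Cutoffs: x̄ ± 2s = [-2.50, 178.62].
Outside the cutoffs: 206.7.

1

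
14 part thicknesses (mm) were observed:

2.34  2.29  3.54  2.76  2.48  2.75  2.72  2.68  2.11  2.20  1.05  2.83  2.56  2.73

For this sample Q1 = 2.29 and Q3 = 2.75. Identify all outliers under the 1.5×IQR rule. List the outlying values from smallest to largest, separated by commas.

1.05, 3.54

IQR = Q3 − Q1 = 2.75 − 2.29 = 0.46.
Lower fence = Q1 − 1.5·IQR = 2.29 − 0.69 = 1.60.
Upper fence = Q3 + 1.5·IQR = 2.75 + 0.69 = 3.44.
1.05 < 1.60 → outlier.
3.54 > 3.44 → outlier.
All remaining values lie within [1.60, 3.44].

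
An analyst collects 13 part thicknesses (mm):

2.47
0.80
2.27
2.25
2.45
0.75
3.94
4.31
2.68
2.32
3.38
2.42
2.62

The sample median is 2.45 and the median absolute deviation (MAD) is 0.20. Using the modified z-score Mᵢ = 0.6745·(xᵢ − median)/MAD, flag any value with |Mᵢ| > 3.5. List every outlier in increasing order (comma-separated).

0.75, 0.80, 3.94, 4.31

|Mᵢ| > 3.5 ⇔ |xᵢ − 2.45| > 3.5·0.20/0.6745 = 1.04.
So outliers lie outside [1.41, 3.49].
0.75: M = -5.73 → outlier.
0.80: M = -5.56 → outlier.
3.94: M = 5.03 → outlier.
4.31: M = 6.27 → outlier.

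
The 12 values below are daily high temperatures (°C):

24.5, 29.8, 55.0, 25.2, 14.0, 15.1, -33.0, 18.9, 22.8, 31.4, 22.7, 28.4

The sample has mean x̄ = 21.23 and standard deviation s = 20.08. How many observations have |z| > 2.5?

Cutoffs: x̄ ± 2.5s = [-28.97, 71.43].
Outside the cutoffs: -33.0.

1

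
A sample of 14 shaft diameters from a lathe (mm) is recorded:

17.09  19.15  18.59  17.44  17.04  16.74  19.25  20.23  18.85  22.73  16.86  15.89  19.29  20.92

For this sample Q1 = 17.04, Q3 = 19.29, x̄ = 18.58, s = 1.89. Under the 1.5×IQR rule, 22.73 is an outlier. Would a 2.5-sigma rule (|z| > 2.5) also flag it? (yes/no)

no

z = (22.73 − 18.58) / 1.89 = 2.20.
|z| = 2.20 ≤ 2.5.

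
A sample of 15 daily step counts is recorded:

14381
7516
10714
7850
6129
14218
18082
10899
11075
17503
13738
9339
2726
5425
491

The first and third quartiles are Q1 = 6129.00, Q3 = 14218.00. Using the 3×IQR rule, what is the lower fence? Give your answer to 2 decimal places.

-18138.00

IQR = Q3 − Q1 = 14218.00 − 6129.00 = 8089.00.
Lower fence = Q1 − 3·IQR = 6129.00 − 24267.00 = -18138.00.
Upper fence = Q3 + 3·IQR = 14218.00 + 24267.00 = 38485.00.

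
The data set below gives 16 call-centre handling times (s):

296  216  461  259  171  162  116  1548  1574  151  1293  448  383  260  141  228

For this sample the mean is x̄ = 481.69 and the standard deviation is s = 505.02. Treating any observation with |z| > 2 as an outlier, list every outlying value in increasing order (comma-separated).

Cutoffs at x̄ ± 2s: 481.69 ± 2·505.02 = [-528.35, 1491.73].
1548: z = 2.11, |z| > 2 → outlier.
1574: z = 2.16, |z| > 2 → outlier.
Every other value lies within [-528.35, 1491.73].

1548, 1574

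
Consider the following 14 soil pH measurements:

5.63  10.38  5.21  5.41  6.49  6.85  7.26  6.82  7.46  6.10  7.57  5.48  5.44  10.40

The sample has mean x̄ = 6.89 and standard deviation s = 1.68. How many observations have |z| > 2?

Cutoffs: x̄ ± 2s = [3.53, 10.25].
Outside the cutoffs: 10.38, 10.40.

2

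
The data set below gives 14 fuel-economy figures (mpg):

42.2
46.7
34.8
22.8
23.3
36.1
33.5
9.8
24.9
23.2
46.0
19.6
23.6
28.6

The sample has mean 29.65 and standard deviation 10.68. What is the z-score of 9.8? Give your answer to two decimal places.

-1.86

z = (9.8 − 29.65) / 10.68 = -1.86.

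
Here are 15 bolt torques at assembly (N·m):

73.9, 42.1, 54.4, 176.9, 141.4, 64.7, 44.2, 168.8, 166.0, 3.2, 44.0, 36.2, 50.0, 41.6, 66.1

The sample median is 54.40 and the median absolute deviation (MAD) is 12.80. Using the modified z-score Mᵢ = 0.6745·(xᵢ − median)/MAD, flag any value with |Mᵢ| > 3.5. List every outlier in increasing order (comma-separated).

141.4, 166.0, 168.8, 176.9

|Mᵢ| > 3.5 ⇔ |xᵢ − 54.40| > 3.5·12.80/0.6745 = 66.42.
So outliers lie outside [-12.02, 120.82].
141.4: M = 4.58 → outlier.
166.0: M = 5.88 → outlier.
168.8: M = 6.03 → outlier.
176.9: M = 6.46 → outlier.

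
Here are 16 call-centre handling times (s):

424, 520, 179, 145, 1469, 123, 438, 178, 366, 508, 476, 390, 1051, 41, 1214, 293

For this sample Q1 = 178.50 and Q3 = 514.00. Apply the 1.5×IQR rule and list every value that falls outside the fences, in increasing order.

IQR = Q3 − Q1 = 514.00 − 178.50 = 335.50.
Lower fence = Q1 − 1.5·IQR = 178.50 − 503.25 = -324.75.
Upper fence = Q3 + 1.5·IQR = 514.00 + 503.25 = 1017.25.
1051 > 1017.25 → outlier.
1214 > 1017.25 → outlier.
1469 > 1017.25 → outlier.
All remaining values lie within [-324.75, 1017.25].

1051, 1214, 1469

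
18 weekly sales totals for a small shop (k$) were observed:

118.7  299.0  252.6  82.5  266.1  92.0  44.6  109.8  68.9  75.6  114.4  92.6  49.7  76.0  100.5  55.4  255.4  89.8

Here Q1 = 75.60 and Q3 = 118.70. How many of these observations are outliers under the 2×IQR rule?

4

IQR = 43.10; fences at 75.60 − 86.20 = -10.60 and 118.70 + 86.20 = 204.90.
Outside the cutoffs: 252.6, 255.4, 266.1, 299.0.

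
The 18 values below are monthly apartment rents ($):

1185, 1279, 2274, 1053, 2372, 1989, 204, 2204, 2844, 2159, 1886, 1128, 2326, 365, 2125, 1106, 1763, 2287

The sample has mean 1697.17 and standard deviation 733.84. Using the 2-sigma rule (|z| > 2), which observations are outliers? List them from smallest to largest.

204

Cutoffs at x̄ ± 2s: 1697.17 ± 2·733.84 = [229.49, 3164.85].
204: z = -2.03, |z| > 2 → outlier.
Every other value lies within [229.49, 3164.85].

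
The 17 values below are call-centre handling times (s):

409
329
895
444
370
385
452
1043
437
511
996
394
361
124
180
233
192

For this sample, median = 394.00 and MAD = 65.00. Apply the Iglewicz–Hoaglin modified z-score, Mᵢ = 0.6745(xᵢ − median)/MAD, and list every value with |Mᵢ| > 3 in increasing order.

|Mᵢ| > 3 ⇔ |xᵢ − 394.00| > 3·65.00/0.6745 = 289.10.
So outliers lie outside [104.90, 683.10].
895: M = 5.20 → outlier.
996: M = 6.25 → outlier.
1043: M = 6.73 → outlier.

895, 996, 1043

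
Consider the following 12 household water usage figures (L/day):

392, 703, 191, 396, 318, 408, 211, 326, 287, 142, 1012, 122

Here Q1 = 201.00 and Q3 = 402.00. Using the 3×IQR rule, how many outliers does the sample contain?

1

IQR = 201.00; fences at 201.00 − 603.00 = -402.00 and 402.00 + 603.00 = 1005.00.
Outside the cutoffs: 1012.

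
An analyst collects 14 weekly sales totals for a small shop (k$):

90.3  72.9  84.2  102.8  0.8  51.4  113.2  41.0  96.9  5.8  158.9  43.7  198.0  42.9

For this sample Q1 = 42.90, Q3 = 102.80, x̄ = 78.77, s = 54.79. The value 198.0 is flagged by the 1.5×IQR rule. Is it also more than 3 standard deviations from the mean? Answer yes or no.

no

z = (198.0 − 78.77) / 54.79 = 2.18.
|z| = 2.18 ≤ 3.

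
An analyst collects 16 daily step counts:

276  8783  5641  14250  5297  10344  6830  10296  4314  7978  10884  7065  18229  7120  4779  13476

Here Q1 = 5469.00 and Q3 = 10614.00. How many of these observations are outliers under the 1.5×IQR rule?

IQR = 5145.00; fences at 5469.00 − 7717.50 = -2248.50 and 10614.00 + 7717.50 = 18331.50.
Every value lies within the cutoffs.

0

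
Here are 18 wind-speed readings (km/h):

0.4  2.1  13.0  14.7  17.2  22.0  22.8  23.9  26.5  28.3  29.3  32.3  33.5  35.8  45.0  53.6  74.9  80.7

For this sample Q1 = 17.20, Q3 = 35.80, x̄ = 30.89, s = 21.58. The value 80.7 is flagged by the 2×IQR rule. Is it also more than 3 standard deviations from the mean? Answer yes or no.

z = (80.7 − 30.89) / 21.58 = 2.31.
|z| = 2.31 ≤ 3.

no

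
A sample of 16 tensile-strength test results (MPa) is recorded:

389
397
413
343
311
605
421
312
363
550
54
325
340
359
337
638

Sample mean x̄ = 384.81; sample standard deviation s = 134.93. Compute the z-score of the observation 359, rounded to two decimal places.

-0.19

z = (359 − 384.81) / 134.93 = -0.19.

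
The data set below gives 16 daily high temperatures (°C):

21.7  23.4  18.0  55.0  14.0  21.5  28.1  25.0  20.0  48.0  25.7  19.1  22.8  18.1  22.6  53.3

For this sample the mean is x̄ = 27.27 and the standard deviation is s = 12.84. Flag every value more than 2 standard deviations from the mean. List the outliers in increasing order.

53.3, 55.0

Cutoffs at x̄ ± 2s: 27.27 ± 2·12.84 = [1.59, 52.95].
53.3: z = 2.03, |z| > 2 → outlier.
55.0: z = 2.16, |z| > 2 → outlier.
Every other value lies within [1.59, 52.95].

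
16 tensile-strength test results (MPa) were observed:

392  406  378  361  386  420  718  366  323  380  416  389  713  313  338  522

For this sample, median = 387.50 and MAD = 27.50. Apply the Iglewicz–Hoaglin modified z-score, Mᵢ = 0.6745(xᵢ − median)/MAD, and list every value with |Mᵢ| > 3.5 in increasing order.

|Mᵢ| > 3.5 ⇔ |xᵢ − 387.50| > 3.5·27.50/0.6745 = 142.70.
So outliers lie outside [244.80, 530.20].
713: M = 7.98 → outlier.
718: M = 8.11 → outlier.

713, 718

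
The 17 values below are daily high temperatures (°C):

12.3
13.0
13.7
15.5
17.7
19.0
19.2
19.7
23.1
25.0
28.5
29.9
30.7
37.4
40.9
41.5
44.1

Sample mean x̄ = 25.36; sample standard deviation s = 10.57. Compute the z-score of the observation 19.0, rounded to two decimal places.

-0.60

z = (19.0 − 25.36) / 10.57 = -0.60.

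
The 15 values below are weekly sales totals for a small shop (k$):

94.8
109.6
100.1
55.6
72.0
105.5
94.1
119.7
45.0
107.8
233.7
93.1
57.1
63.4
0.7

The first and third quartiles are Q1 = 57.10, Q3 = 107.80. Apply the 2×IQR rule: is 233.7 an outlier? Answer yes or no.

yes

IQR = Q3 − Q1 = 107.80 − 57.10 = 50.70.
Lower fence = Q1 − 2·IQR = 57.10 − 101.40 = -44.30.
Upper fence = Q3 + 2·IQR = 107.80 + 101.40 = 209.20.
233.7 lies above the upper fence.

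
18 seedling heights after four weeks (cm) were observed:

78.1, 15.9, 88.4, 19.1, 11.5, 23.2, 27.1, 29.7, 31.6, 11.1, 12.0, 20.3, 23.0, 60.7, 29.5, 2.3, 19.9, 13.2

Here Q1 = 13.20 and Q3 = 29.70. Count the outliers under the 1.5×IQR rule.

IQR = 16.50; fences at 13.20 − 24.75 = -11.55 and 29.70 + 24.75 = 54.45.
Outside the cutoffs: 60.7, 78.1, 88.4.

3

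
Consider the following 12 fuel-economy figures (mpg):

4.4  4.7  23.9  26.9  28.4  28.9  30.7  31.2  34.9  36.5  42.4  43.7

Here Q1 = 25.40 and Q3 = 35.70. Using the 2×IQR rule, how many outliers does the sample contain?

IQR = 10.30; fences at 25.40 − 20.60 = 4.80 and 35.70 + 20.60 = 56.30.
Outside the cutoffs: 4.4, 4.7.

2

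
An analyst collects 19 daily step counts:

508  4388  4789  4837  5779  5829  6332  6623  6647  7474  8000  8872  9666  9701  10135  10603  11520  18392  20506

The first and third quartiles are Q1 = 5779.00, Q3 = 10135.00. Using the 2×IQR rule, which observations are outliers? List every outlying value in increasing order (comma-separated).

20506

IQR = Q3 − Q1 = 10135.00 − 5779.00 = 4356.00.
Lower fence = Q1 − 2·IQR = 5779.00 − 8712.00 = -2933.00.
Upper fence = Q3 + 2·IQR = 10135.00 + 8712.00 = 18847.00.
20506 > 18847.00 → outlier.
All remaining values lie within [-2933.00, 18847.00].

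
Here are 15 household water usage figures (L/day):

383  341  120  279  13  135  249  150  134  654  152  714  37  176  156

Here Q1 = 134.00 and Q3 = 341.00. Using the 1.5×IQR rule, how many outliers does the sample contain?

IQR = 207.00; fences at 134.00 − 310.50 = -176.50 and 341.00 + 310.50 = 651.50.
Outside the cutoffs: 654, 714.

2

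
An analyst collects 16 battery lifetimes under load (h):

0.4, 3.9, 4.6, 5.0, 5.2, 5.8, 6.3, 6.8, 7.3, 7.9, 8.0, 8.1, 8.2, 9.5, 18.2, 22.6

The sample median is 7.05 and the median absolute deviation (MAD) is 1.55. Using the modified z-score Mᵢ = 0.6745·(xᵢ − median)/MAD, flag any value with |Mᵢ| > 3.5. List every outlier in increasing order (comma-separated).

18.2, 22.6

|Mᵢ| > 3.5 ⇔ |xᵢ − 7.05| > 3.5·1.55/0.6745 = 8.04.
So outliers lie outside [-0.99, 15.09].
18.2: M = 4.85 → outlier.
22.6: M = 6.77 → outlier.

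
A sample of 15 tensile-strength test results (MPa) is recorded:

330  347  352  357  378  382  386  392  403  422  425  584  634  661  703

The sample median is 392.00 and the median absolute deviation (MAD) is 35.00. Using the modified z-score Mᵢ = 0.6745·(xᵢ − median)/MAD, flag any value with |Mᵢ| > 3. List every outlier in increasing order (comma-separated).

584, 634, 661, 703

|Mᵢ| > 3 ⇔ |xᵢ − 392.00| > 3·35.00/0.6745 = 155.67.
So outliers lie outside [236.33, 547.67].
584: M = 3.70 → outlier.
634: M = 4.66 → outlier.
661: M = 5.18 → outlier.
703: M = 5.99 → outlier.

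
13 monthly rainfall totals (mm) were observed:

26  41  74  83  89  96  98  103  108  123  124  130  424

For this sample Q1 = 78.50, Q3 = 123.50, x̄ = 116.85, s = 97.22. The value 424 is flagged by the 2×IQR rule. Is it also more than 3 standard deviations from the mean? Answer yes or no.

yes

z = (424 − 116.85) / 97.22 = 3.16.
|z| = 3.16 > 3.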